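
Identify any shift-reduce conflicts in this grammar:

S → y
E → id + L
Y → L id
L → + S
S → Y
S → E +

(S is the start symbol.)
No shift-reduce conflicts

A shift-reduce conflict occurs when an LR(0) state has both:
  - a complete (reduce) item [A → α .] (dot at the end), and
  - a shift item [B → β . c γ] (dot before a terminal).

Augment with S' → S and build the canonical LR(0) collection (I0 = CLOSURE({[S' → . S]}), then GOTO on every symbol after a dot until no new states appear). It has 13 states:
  I0: { [E → . id + L], [L → . + S], [S → . E +], [S → . Y], [S → . y], [S' → . S], [Y → . L id] }  — shift
  I1: { [E → . id + L], [L → + . S], [L → . + S], [S → . E +], [S → . Y], [S → . y], [Y → . L id] }  — shift
  I2: { [S → E . +] }  — shift
  I3: { [Y → L . id] }  — shift
  I4: { [S' → S .] }  — accept
  I5: { [S → Y .] }  — reduce
  I6: { [E → id . + L] }  — shift
  I7: { [S → y .] }  — reduce
  I8: { [E → id + . L], [L → . + S] }  — shift
  I9: { [E → id + L .] }  — reduce
  I10: { [Y → L id .] }  — reduce
  I11: { [S → E + .] }  — reduce
  I12: { [L → + S .] }  — reduce

No state contains both a complete item and a shift item.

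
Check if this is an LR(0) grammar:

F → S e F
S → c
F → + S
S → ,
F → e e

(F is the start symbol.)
Yes, the grammar is LR(0)

A grammar is LR(0) if no state in the canonical LR(0) collection has:
  - both a shift item (dot before a terminal) and a complete item (shift-reduce conflict), or
  - two or more complete items (reduce-reduce conflict; the accept item [F' → F .] counts as a complete item here).

Augment with F' → F and build the canonical LR(0) collection (I0 = CLOSURE({[F' → . F]}), then GOTO on every symbol after a dot until no new states appear). It has 11 states:
  I0: { [F → . + S], [F → . S e F], [F → . e e], [F' → . F], [S → . ,], [S → . c] }  — shift
  I1: { [F → + . S], [S → . ,], [S → . c] }  — shift
  I2: { [S → , .] }  — reduce
  I3: { [F' → F .] }  — accept
  I4: { [F → S . e F] }  — shift
  I5: { [S → c .] }  — reduce
  I6: { [F → e . e] }  — shift
  I7: { [F → e e .] }  — reduce
  I8: { [F → . + S], [F → . S e F], [F → . e e], [F → S e . F], [S → . ,], [S → . c] }  — shift
  I9: { [F → S e F .] }  — reduce
  I10: { [F → + S .] }  — reduce

Every state is either a pure shift/goto state or contains exactly one complete item and nothing to shift — no conflicts. The grammar is LR(0).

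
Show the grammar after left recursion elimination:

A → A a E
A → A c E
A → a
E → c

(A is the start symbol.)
A is directly left-recursive. The standard transformation for
  A → A α₁ | ... | A α_m | β₁ | ... | β_n
is
  A  → β₁ A' | ... | β_n A'
  A' → α₁ A' | ... | α_m A' | ε

A → a becomes A → a A'
A → A a E becomes A' → a E A'
A → A c E becomes A' → c E A'
Add A' → ε

Productions for other non-terminals are unchanged:
  E → c

Resulting grammar:
A → a A'
A' → a E A'
A' → c E A'
A' → ε
E → c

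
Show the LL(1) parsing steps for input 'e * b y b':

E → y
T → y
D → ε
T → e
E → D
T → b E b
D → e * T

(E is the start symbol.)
LL(1) parsing maintains a stack (initially the start symbol over $) and the input. At each step: if the stack top is a terminal, match it against the current input token; if it is a non-terminal N, replace it with the RHS of M[N, lookahead] (the unique production whose predict set contains the lookahead).

Stack is shown with the top on the left.

Stack    Input        Action
----------------------------
E $      e * b y b $  output E → D
D $      e * b y b $  output D → e * T
e * T $  e * b y b $  match 'e'
* T $    * b y b $    match '*'
T $      b y b $      output T → b E b
b E b $  b y b $      match 'b'
E b $    y b $        output E → y
y b $    y b $        match 'y'
b $      b $          match 'b'
$        $            accept

The string is accepted.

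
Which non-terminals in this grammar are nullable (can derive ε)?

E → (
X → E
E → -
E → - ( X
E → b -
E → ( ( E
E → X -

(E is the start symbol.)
A non-terminal is nullable if it can derive ε (the empty string): either it has an ε-production, or it has a production whose right-hand side consists entirely of nullable non-terminals.

There are no ε-productions, so no non-terminal can derive ε.
No non-terminals are nullable.

Answer: None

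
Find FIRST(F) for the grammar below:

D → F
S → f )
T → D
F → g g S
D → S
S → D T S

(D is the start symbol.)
From F → g g S:
  - g is a terminal: add 'g' and stop

Collecting: FIRST(F) = { 'g' }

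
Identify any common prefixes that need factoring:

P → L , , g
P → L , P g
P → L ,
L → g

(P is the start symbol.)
Yes, P has productions with common prefix 'L ,'

Left-factoring is needed when two productions for the same non-terminal
share a common prefix on the right-hand side.

Productions for P:
  P → L , , g
  P → L , P g
  P → L ,

Found common prefix 'L ,' in productions for P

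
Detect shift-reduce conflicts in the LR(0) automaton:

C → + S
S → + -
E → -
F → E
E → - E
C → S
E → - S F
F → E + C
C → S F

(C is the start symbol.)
A shift-reduce conflict occurs when an LR(0) state has both:
  - a complete (reduce) item [A → α .] (dot at the end), and
  - a shift item [B → β . c γ] (dot before a terminal).

Augment with C' → C and build the canonical LR(0) collection (I0 = CLOSURE({[C' → . C]}), then GOTO on every symbol after a dot until no new states appear). It has 15 states:
  I0: { [C → . + S], [C → . S F], [C → . S], [C' → . C], [S → . + -] }  — shift
  I1: { [C → + . S], [S → + . -], [S → . + -] }  — shift
  I2: { [C' → C .] }  — accept
  I3: { [C → S . F], [C → S .], [E → . - E], [E → . - S F], [E → . -], [F → . E + C], [F → . E] }  — shift, reduce
  I4: { [E → - . E], [E → - . S F], [E → - .], [E → . - E], [E → . - S F], [E → . -], [S → . + -] }  — shift, reduce
  I5: { [F → E . + C], [F → E .] }  — shift, reduce
  I6: { [C → S F .] }  — reduce
  I7: { [C → . + S], [C → . S F], [C → . S], [F → E + . C], [S → . + -] }  — shift
  I8: { [F → E + C .] }  — reduce
  I9: { [S → + . -] }  — shift
  I10: { [E → - E .] }  — reduce
  I11: { [E → - S . F], [E → . - E], [E → . - S F], [E → . -], [F → . E + C], [F → . E] }  — shift
  I12: { [E → - S F .] }  — reduce
  I13: { [S → + - .] }  — reduce
  I14: { [C → + S .] }  — reduce

I3 contains reduce item [C → S .] and shift items [E → . -], [E → . - E], [E → . - S F] — shift-reduce conflict.
I4 contains reduce item [E → - .] and shift items [E → . -], [E → . - E], [E → . - S F], [S → . + -] — shift-reduce conflict.
I5 contains reduce item [F → E .] and shift item [F → E . + C] — shift-reduce conflict.

Answer: Yes — I3: [C → S .] vs [E → . -]; I4: [E → - .] vs [E → . -]; I5: [F → E .] vs [F → E . + C]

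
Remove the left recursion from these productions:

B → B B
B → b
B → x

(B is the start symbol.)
B is directly left-recursive. The standard transformation for
  A → A α₁ | ... | A α_m | β₁ | ... | β_n
is
  A  → β₁ A' | ... | β_n A'
  A' → α₁ A' | ... | α_m A' | ε

B → b becomes B → b B'
B → x becomes B → x B'
B → B B becomes B' → B B'
Add B' → ε

Resulting grammar:
B → b B'
B → x B'
B' → B B'
B' → ε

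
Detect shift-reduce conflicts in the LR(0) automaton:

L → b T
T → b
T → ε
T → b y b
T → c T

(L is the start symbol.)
Yes — I2: [T → .] vs [T → . b]; I4: [T → b .] vs [T → b . y b]; I5: [T → .] vs [T → . b]

A shift-reduce conflict occurs when an LR(0) state has both:
  - a complete (reduce) item [A → α .] (dot at the end), and
  - a shift item [B → β . c γ] (dot before a terminal).

Augment with L' → L and build the canonical LR(0) collection (I0 = CLOSURE({[L' → . L]}), then GOTO on every symbol after a dot until no new states appear). It has 9 states:
  I0: { [L → . b T], [L' → . L] }  — shift
  I1: { [L' → L .] }  — accept
  I2: { [L → b . T], [T → . b y b], [T → . b], [T → . c T], [T → .] }  — shift, reduce
  I3: { [L → b T .] }  — reduce
  I4: { [T → b . y b], [T → b .] }  — shift, reduce
  I5: { [T → . b y b], [T → . b], [T → . c T], [T → .], [T → c . T] }  — shift, reduce
  I6: { [T → c T .] }  — reduce
  I7: { [T → b y . b] }  — shift
  I8: { [T → b y b .] }  — reduce

I2 contains reduce item [T → .] and shift items [T → . b], [T → . b y b], [T → . c T] — shift-reduce conflict.
I4 contains reduce item [T → b .] and shift item [T → b . y b] — shift-reduce conflict.
I5 contains reduce item [T → .] and shift items [T → . b], [T → . b y b], [T → . c T] — shift-reduce conflict.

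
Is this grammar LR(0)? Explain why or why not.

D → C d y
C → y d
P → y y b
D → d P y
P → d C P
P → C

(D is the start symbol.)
Yes, the grammar is LR(0)

Augment with D' → D and build the canonical LR(0) collection (I0 = CLOSURE({[D' → . D]}), then GOTO on every symbol after a dot until no new states appear). It has 17 states:
  I0: { [C → . y d], [D → . C d y], [D → . d P y], [D' → . D] }  — shift
  I1: { [D → C . d y] }  — shift
  I2: { [D' → D .] }  — accept
  I3: { [C → . y d], [D → d . P y], [P → . C], [P → . d C P], [P → . y y b] }  — shift
  I4: { [C → y . d] }  — shift
  I5: { [C → y d .] }  — reduce
  I6: { [P → C .] }  — reduce
  I7: { [D → d P . y] }  — shift
  I8: { [C → . y d], [P → d . C P] }  — shift
  I9: { [C → y . d], [P → y . y b] }  — shift
  I10: { [P → y y . b] }  — shift
  I11: { [P → y y b .] }  — reduce
  I12: { [C → . y d], [P → . C], [P → . d C P], [P → . y y b], [P → d C . P] }  — shift
  I13: { [P → d C P .] }  — reduce
  I14: { [D → d P y .] }  — reduce
  I15: { [D → C d . y] }  — shift
  I16: { [D → C d y .] }  — reduce

Every state is either a pure shift/goto state or contains exactly one complete item and nothing to shift — no conflicts. The grammar is LR(0).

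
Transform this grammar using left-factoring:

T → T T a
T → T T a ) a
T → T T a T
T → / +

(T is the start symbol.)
T → T T a T'
T' → ε
T' → ) a
T' → T
T → / +

Left-factoring transforms A → αβ₁ | αβ₂ into A → αA' and A' → β₁ | β₂
(α is the longest common prefix among the alternatives). Repeat until
no nonterminal has two alternatives with a common prefix.

Round 1: T has alternatives sharing prefix 'T T a'. Introduce T': T → T T a T'
  Add: T' → ε
  Add: T' → ) a
  Add: T' → T

No remaining common prefixes — done.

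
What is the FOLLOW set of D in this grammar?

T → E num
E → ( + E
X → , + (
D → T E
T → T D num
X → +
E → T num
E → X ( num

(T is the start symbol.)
{ 'num' }

To compute FOLLOW(D), find every occurrence of D on a right-hand side N → α D β: add FIRST(β) \ {ε}, and if β is empty or nullable also add FOLLOW(N). Iterate to a fixed point.

In T → T D num: D is followed by num, add FIRST(num) \ {ε} = { 'num' }

Taking the union: FOLLOW(D) = { 'num' }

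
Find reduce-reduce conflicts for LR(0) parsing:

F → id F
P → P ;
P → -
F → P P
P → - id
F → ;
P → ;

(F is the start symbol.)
Yes — I2: [F → ; .] vs [P → ; .]; I7: [P → ; .] vs [P → P ; .]

Augment with F' → F and build the canonical LR(0) collection (I0 = CLOSURE({[F' → . F]}), then GOTO on every symbol after a dot until no new states appear). It has 11 states:
  I0: { [F → . ;], [F → . P P], [F → . id F], [F' → . F], [P → . - id], [P → . -], [P → . ;], [P → . P ;] }  — shift
  I1: { [P → - . id], [P → - .] }  — shift, reduce
  I2: { [F → ; .], [P → ; .] }  — 2 reduces
  I3: { [F' → F .] }  — accept
  I4: { [F → P . P], [P → . - id], [P → . -], [P → . ;], [P → . P ;], [P → P . ;] }  — shift
  I5: { [F → . ;], [F → . P P], [F → . id F], [F → id . F], [P → . - id], [P → . -], [P → . ;], [P → . P ;] }  — shift
  I6: { [F → id F .] }  — reduce
  I7: { [P → ; .], [P → P ; .] }  — 2 reduces
  I8: { [F → P P .], [P → P . ;] }  — shift, reduce
  I9: { [P → P ; .] }  — reduce
  I10: { [P → - id .] }  — reduce

I2 contains complete items [F → ; .], [P → ; .] — reduce-reduce conflict.
I7 contains complete items [P → ; .], [P → P ; .] — reduce-reduce conflict.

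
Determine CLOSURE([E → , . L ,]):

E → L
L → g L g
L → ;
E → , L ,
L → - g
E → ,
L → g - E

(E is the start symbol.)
To compute CLOSURE, for each item [A → α.Bβ] where B is a non-terminal, add [B → .γ] for all productions B → γ; repeat for the newly added items until nothing changes.

Start with: [E → , . L ,]
  [E → , . L ,] has the dot before L: add [L → . g L g], [L → . ;], [L → . - g], [L → . g - E]
No further items can be added.

CLOSURE = { [E → , . L ,], [L → . - g], [L → . ;], [L → . g - E], [L → . g L g] }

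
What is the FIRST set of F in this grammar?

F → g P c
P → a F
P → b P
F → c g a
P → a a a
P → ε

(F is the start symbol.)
From F → g P c:
  - g is a terminal: add 'g' and stop
From F → c g a:
  - c is a terminal: add 'c' and stop

Collecting: FIRST(F) = { 'c', 'g' }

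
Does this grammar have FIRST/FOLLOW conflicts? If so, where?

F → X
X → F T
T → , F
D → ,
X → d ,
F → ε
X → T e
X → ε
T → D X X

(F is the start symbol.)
Nullable non-terminals: F, X.
FIRST sets used below: FIRST(X) = { ',', 'd', ε }, FIRST(F) = { ',', 'd', ε }, FIRST(T) = { ',' }

F: nullable alternative(s) F → X, F → ε; FOLLOW(F) = { $, ',', 'd', 'e' }
  F → X: FIRST \ {ε} = { ',', 'd' } — overlaps FOLLOW(F) on { ',', 'd' }: CONFLICT
  F → ε: FIRST \ {ε} = { } — disjoint from FOLLOW(F)

X: nullable alternative(s) X → ε; FOLLOW(X) = { $, ',', 'd', 'e' }
  X → F T: FIRST \ {ε} = { ',', 'd' } — overlaps FOLLOW(X) on { ',', 'd' }: CONFLICT
  X → d ,: FIRST \ {ε} = { 'd' } — overlaps FOLLOW(X) on { 'd' }: CONFLICT
  X → T e: FIRST \ {ε} = { ',' } — overlaps FOLLOW(X) on { ',' }: CONFLICT
  X → ε: FIRST \ {ε} = { } — this is the only nullable alternative, skip

D, T have no nullable alternative, so no FIRST/FOLLOW check is needed there.

So the grammar has 4 FIRST/FOLLOW conflicts (marked CONFLICT above).

Answer: Yes. F → X with FOLLOW(F) on { ',', 'd' }; X → F T with FOLLOW(X) on { ',', 'd' }; X → d ',' with FOLLOW(X) on { 'd' }; X → T e with FOLLOW(X) on { ',' }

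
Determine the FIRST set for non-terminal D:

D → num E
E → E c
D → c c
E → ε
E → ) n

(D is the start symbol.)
From D → num E:
  - num is a terminal: add 'num' and stop
From D → c c:
  - c is a terminal: add 'c' and stop

Collecting: FIRST(D) = { 'c', 'num' }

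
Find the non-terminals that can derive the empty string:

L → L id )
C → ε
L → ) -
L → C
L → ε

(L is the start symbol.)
{ 'C', 'L' }

ε-productions: C → ε, L → ε
So C, L are immediately nullable.
Every non-terminal is now nullable.
Nullable = { 'C', 'L' }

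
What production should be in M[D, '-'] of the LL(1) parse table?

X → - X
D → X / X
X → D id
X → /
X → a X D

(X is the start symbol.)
To find M[D, '-'], we find productions for D where '-' is in the predict set (PREDICT(N → α) = (FIRST(α) \ {ε}) ∪ (FOLLOW(N) if α ⇒* ε)).

Relevant sets:
  FIRST(X) = { '-', '/', 'a' }

D → X / X: PREDICT = { '-', '/', 'a' }
  '-' is in predict set, so this production goes in M[D, '-']

M[D, '-'] = D → X / X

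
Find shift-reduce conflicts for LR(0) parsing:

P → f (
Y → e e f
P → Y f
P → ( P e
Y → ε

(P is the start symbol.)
Augment with P' → P and build the canonical LR(0) collection (I0 = CLOSURE({[P' → . P]}), then GOTO on every symbol after a dot until no new states appear). It has 12 states:
  I0: { [P → . ( P e], [P → . Y f], [P → . f (], [P' → . P], [Y → . e e f], [Y → .] }  — shift, reduce
  I1: { [P → ( . P e], [P → . ( P e], [P → . Y f], [P → . f (], [Y → . e e f], [Y → .] }  — shift, reduce
  I2: { [P' → P .] }  — accept
  I3: { [P → Y . f] }  — shift
  I4: { [Y → e . e f] }  — shift
  I5: { [P → f . (] }  — shift
  I6: { [P → f ( .] }  — reduce
  I7: { [Y → e e . f] }  — shift
  I8: { [Y → e e f .] }  — reduce
  I9: { [P → Y f .] }  — reduce
  I10: { [P → ( P . e] }  — shift
  I11: { [P → ( P e .] }  — reduce

I0 contains reduce item [Y → .] and shift items [P → . ( P e], [P → . f (], [Y → . e e f] — shift-reduce conflict.
I1 contains reduce item [Y → .] and shift items [P → . ( P e], [P → . f (], [Y → . e e f] — shift-reduce conflict.

Answer: Yes — I0: [Y → .] vs [P → . ( P e]; I1: [Y → .] vs [P → . ( P e]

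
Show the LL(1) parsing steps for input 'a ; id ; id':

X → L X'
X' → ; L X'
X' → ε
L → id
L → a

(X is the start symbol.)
Stack is shown with the top on the left.

Stack     Input          Action
-------------------------------
X $       a ; id ; id $  output X → L X'
L X' $    a ; id ; id $  output L → a
a X' $    a ; id ; id $  match 'a'
X' $      ; id ; id $    output X' → ; L X'
; L X' $  ; id ; id $    match ';'
L X' $    id ; id $      output L → id
id X' $   id ; id $      match 'id'
X' $      ; id $         output X' → ; L X'
; L X' $  ; id $         match ';'
L X' $    id $           output L → id
id X' $   id $           match 'id'
X' $      $              output X' → ε
$         $              accept

The string is accepted.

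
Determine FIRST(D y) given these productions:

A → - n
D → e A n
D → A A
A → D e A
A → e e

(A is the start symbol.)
FIRST sets of the non-terminals involved (from the grammar, by fixed-point iteration):
  FIRST(D) = { '-', 'e' }

To compute FIRST(D y), process the symbols left to right:
Symbol D is a non-terminal. Add FIRST(D) \ {ε} = { '-', 'e' }
D is not nullable (ε ∉ FIRST(D)), so stop here.
FIRST(D y) = { '-', 'e' }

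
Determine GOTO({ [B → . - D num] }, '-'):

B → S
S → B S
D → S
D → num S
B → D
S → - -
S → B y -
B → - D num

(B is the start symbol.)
GOTO(I, '-') = CLOSURE({ [A → αX.β] : [A → α.Xβ] ∈ I, X = '-' })

Items with dot before '-', with the dot advanced:
  [B → . - D num] → [B → - . D num]
Closure of the advanced items:
  [B → - . D num] has the dot before D: add [D → . S], [D → . num S]
  [D → . S] has the dot before S: add [S → . B S], [S → . - -], [S → . B y -]
  [S → . B S] has the dot before B: add [B → . S], [B → . D], [B → . - D num]

GOTO = { [B → - . D num], [B → . - D num], [B → . D], [B → . S], [D → . S], [D → . num S], [S → . - -], [S → . B S], [S → . B y -] }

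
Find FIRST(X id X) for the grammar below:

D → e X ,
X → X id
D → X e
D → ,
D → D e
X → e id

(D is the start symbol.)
FIRST sets of the non-terminals involved (from the grammar, by fixed-point iteration):
  FIRST(X) = { 'e' }

To compute FIRST(X id X), process the symbols left to right:
Symbol X is a non-terminal. Add FIRST(X) \ {ε} = { 'e' }
X is not nullable (ε ∉ FIRST(X)), so stop here.
FIRST(X id X) = { 'e' }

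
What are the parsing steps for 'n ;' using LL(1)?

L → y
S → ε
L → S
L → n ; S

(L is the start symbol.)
LL(1) parsing maintains a stack (initially the start symbol over $) and the input. At each step: if the stack top is a terminal, match it against the current input token; if it is a non-terminal N, replace it with the RHS of M[N, lookahead] (the unique production whose predict set contains the lookahead).

Stack is shown with the top on the left.

Stack    Input  Action
----------------------
L $      n ; $  output L → n ; S
n ; S $  n ; $  match 'n'
; S $    ; $    match ';'
S $      $      output S → ε
$        $      accept

The string is accepted.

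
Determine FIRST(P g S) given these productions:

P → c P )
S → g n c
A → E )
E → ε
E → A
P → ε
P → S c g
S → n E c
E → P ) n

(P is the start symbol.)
FIRST sets of the non-terminals involved (from the grammar, by fixed-point iteration):
  FIRST(P) = { 'c', 'g', 'n', ε }

To compute FIRST(P g S), process the symbols left to right:
Symbol P is a non-terminal. Add FIRST(P) \ {ε} = { 'c', 'g', 'n' }
P is nullable (ε ∈ FIRST(P)), continue to the next symbol.
Symbol g is a terminal. Add 'g' and stop.
FIRST(P g S) = { 'c', 'g', 'n' }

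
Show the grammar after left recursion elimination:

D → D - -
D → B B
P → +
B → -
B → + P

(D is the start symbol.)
D is directly left-recursive. The standard transformation for
  A → A α₁ | ... | A α_m | β₁ | ... | β_n
is
  A  → β₁ A' | ... | β_n A'
  A' → α₁ A' | ... | α_m A' | ε

D → B B becomes D → B B D'
D → D - - becomes D' → - - D'
Add D' → ε

Productions for other non-terminals are unchanged:
  P → +
  B → -
  B → + P

Resulting grammar:
D → B B D'
D' → - - D'
D' → ε
P → +
B → -
B → + P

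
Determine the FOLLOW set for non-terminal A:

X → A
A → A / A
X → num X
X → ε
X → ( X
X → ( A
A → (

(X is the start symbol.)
In X → A: A is at the end, add FOLLOW(X)
In A → A / A: A is followed by '/' A, add FIRST('/' A) \ {ε} = { '/' }
In A → A / A: A is at the end; this adds FOLLOW(A) to itself — nothing new
In X → ( A: A is at the end, add FOLLOW(X)

The FOLLOW sets referred to above (computed the same way, to a fixed point):
  FOLLOW(X) = { $ }

Taking the union: FOLLOW(A) = { $, '/' }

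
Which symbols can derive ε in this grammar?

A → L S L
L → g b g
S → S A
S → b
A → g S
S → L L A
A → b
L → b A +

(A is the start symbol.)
A non-terminal is nullable if it can derive ε (the empty string): either it has an ε-production, or it has a production whose right-hand side consists entirely of nullable non-terminals.

There are no ε-productions, so no non-terminal can derive ε.
No non-terminals are nullable.

Answer: None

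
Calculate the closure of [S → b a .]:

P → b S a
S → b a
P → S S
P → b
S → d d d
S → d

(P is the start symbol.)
To compute CLOSURE, for each item [A → α.Bβ] where B is a non-terminal, add [B → .γ] for all productions B → γ; repeat for the newly added items until nothing changes.

Start with: [S → b a .]
The dot is at the end, so nothing is added.

CLOSURE = { [S → b a .] }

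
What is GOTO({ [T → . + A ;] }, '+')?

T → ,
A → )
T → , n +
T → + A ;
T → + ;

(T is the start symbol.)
GOTO(I, '+') = CLOSURE({ [A → αX.β] : [A → α.Xβ] ∈ I, X = '+' })

Items with dot before '+', with the dot advanced:
  [T → . + A ;] → [T → + . A ;]
Closure of the advanced items:
  [T → + . A ;] has the dot before A: add [A → . )]

GOTO = { [A → . )], [T → + . A ;] }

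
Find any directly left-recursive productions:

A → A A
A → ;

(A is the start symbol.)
Yes, A is left-recursive

Direct left recursion occurs when N → N α for some non-terminal N (the right-hand side begins with the left-hand side itself).

A → A A: LEFT RECURSIVE (starts with A)
A → ;: starts with ';'

The grammar has direct left recursion on: A.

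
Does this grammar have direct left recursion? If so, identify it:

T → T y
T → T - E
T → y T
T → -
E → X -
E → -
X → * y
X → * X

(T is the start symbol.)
Direct left recursion occurs when N → N α for some non-terminal N (the right-hand side begins with the left-hand side itself).

T → T y: LEFT RECURSIVE (starts with T)
T → T - E: LEFT RECURSIVE (starts with T)
T → y T: starts with y
T → -: starts with '-'
E → X -: starts with X
E → -: starts with '-'
X → * y: starts with '*'
X → * X: starts with '*'

The grammar has direct left recursion on: T.

Answer: Yes, T is left-recursive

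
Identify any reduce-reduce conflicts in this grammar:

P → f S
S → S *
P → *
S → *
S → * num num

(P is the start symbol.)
No reduce-reduce conflicts

Augment with P' → P and build the canonical LR(0) collection (I0 = CLOSURE({[P' → . P]}), then GOTO on every symbol after a dot until no new states appear). It has 9 states:
  I0: { [P → . *], [P → . f S], [P' → . P] }  — shift
  I1: { [P → * .] }  — reduce
  I2: { [P' → P .] }  — accept
  I3: { [P → f . S], [S → . * num num], [S → . *], [S → . S *] }  — shift
  I4: { [S → * . num num], [S → * .] }  — shift, reduce
  I5: { [P → f S .], [S → S . *] }  — shift, reduce
  I6: { [S → S * .] }  — reduce
  I7: { [S → * num . num] }  — shift
  I8: { [S → * num num .] }  — reduce

No state contains more than one complete item.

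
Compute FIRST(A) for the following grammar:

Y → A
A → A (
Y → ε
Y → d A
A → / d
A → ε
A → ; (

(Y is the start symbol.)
{ '(', '/', ';', ε }

To compute FIRST(A), examine every production with A on the left-hand side, reading each right-hand side left to right until a non-nullable symbol is reached.

From A → A (:
  - A is the symbol being defined: contributes nothing new
    A is nullable, so continue to the next symbol
  - '(' is a terminal: add '(' and stop
From A → / d:
  - '/' is a terminal: add '/' and stop
From A → ε:
  - ε-production, so ε ∈ FIRST(A)
From A → ; (:
  - ';' is a terminal: add ';' and stop

Collecting: FIRST(A) = { '(', '/', ';', ε }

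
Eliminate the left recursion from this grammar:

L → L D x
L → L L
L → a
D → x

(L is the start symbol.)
L is directly left-recursive. The standard transformation for
  A → A α₁ | ... | A α_m | β₁ | ... | β_n
is
  A  → β₁ A' | ... | β_n A'
  A' → α₁ A' | ... | α_m A' | ε

L → a becomes L → a L'
L → L D x becomes L' → D x L'
L → L L becomes L' → L L'
Add L' → ε

Productions for other non-terminals are unchanged:
  D → x

Resulting grammar:
L → a L'
L' → D x L'
L' → L L'
L' → ε
D → x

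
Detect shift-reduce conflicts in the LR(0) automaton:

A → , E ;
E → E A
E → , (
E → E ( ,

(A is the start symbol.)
No shift-reduce conflicts

A shift-reduce conflict occurs when an LR(0) state has both:
  - a complete (reduce) item [A → α .] (dot at the end), and
  - a shift item [B → β . c γ] (dot before a terminal).

Augment with A' → A and build the canonical LR(0) collection (I0 = CLOSURE({[A' → . A]}), then GOTO on every symbol after a dot until no new states appear). It has 10 states:
  I0: { [A → . , E ;], [A' → . A] }  — shift
  I1: { [A → , . E ;], [E → . , (], [E → . E ( ,], [E → . E A] }  — shift
  I2: { [A' → A .] }  — accept
  I3: { [E → , . (] }  — shift
  I4: { [A → , E . ;], [A → . , E ;], [E → E . ( ,], [E → E . A] }  — shift
  I5: { [E → E ( . ,] }  — shift
  I6: { [A → , E ; .] }  — reduce
  I7: { [E → E A .] }  — reduce
  I8: { [E → E ( , .] }  — reduce
  I9: { [E → , ( .] }  — reduce

No state contains both a complete item and a shift item.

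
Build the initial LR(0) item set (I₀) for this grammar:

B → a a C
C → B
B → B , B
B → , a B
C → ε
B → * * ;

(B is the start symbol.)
First, augment the grammar with B' → B
I₀ = CLOSURE({ [B' → . B] }):
  [B' → . B] has the dot before B: add [B → . a a C], [B → . B , B], [B → . , a B], [B → . * * ;]
No further items can be added.

I₀ = { [B → . * * ;], [B → . , a B], [B → . B , B], [B → . a a C], [B' → . B] }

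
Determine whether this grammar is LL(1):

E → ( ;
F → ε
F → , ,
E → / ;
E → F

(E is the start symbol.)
Yes, the grammar is LL(1).

Relevant sets:
  FIRST(F) = { ',', ε }
  FOLLOW(E) = { $ }
  FOLLOW(F) = { $ }

For E:
  PREDICT(E → '(' ';') = { '(' }
  PREDICT(E → '/' ';') = { '/' }
  PREDICT(E → F) = { $, ',' }
For F:
  PREDICT(F → ε) = { $ }
  PREDICT(F → ',' ',') = { ',' }

All predict sets are disjoint. The grammar IS LL(1).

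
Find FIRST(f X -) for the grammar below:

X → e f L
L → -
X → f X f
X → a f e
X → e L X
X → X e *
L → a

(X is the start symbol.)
{ 'f' }

To compute FIRST(f X -), process the symbols left to right:
Symbol f is a terminal. Add 'f' and stop.
FIRST(f X -) = { 'f' }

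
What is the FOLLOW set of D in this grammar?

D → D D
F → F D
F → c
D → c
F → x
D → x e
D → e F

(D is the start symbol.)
To compute FOLLOW(D), find every occurrence of D on a right-hand side N → α D β: add FIRST(β) \ {ε}, and if β is empty or nullable also add FOLLOW(N). Iterate to a fixed point.

D is the start symbol, so $ ∈ FOLLOW(D).
In D → D D: D is followed by D, add FIRST(D) \ {ε} = { 'c', 'e', 'x' }
In D → D D: D is at the end; this adds FOLLOW(D) to itself — nothing new
In F → F D: D is at the end, add FOLLOW(F)

The FOLLOW sets referred to above (computed the same way, to a fixed point):
  FOLLOW(F) = { $, 'c', 'e', 'x' }

Taking the union: FOLLOW(D) = { $, 'c', 'e', 'x' }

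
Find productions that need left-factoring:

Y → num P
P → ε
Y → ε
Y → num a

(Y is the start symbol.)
Yes, Y has productions with common prefix 'num'

Left-factoring is needed when two productions for the same non-terminal
share a common prefix on the right-hand side.

Productions for Y:
  Y → num P
  Y → ε
  Y → num a

Found common prefix 'num' in productions for Y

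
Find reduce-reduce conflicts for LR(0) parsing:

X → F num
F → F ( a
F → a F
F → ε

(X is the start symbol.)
No reduce-reduce conflicts

A reduce-reduce conflict occurs when an LR(0) state has two complete items [A → α .] and [B → β .] — both call for a reduction, and with no lookahead the parser cannot choose between them.

Augment with X' → X and build the canonical LR(0) collection (I0 = CLOSURE({[X' → . X]}), then GOTO on every symbol after a dot until no new states appear). It has 8 states:
  I0: { [F → . F ( a], [F → . a F], [F → .], [X → . F num], [X' → . X] }  — shift, reduce
  I1: { [F → F . ( a], [X → F . num] }  — shift
  I2: { [X' → X .] }  — accept
  I3: { [F → . F ( a], [F → . a F], [F → .], [F → a . F] }  — shift, reduce
  I4: { [F → F . ( a], [F → a F .] }  — shift, reduce
  I5: { [F → F ( . a] }  — shift
  I6: { [F → F ( a .] }  — reduce
  I7: { [X → F num .] }  — reduce

No state contains more than one complete item.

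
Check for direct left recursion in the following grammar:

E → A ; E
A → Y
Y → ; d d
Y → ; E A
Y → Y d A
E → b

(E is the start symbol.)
Yes, Y is left-recursive

E → A ; E: starts with A
A → Y: starts with Y
Y → ; d d: starts with ';'
Y → ; E A: starts with ';'
Y → Y d A: LEFT RECURSIVE (starts with Y)
E → b: starts with b

The grammar has direct left recursion on: Y.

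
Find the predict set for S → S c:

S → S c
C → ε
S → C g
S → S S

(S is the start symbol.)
{ 'g' }

PREDICT(S → S c) = (FIRST(RHS) \ {ε}) ∪ (FOLLOW(S) if ε ∈ FIRST(RHS), i.e. RHS ⇒* ε)
FIRST(S) = { 'g' }
FIRST(S c) = { 'g' }
ε ∉ FIRST(S c), so FOLLOW(S) is not added.
PREDICT(S → S c) = { 'g' }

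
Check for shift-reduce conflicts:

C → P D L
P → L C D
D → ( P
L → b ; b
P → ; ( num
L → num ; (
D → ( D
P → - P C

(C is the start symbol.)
A shift-reduce conflict occurs when an LR(0) state has both:
  - a complete (reduce) item [A → α .] (dot at the end), and
  - a shift item [B → β . c γ] (dot before a terminal).

Augment with C' → C and build the canonical LR(0) collection (I0 = CLOSURE({[C' → . C]}), then GOTO on every symbol after a dot until no new states appear). It has 23 states:
  I0: { [C → . P D L], [C' → . C], [L → . b ; b], [L → . num ; (], [P → . - P C], [P → . ; ( num], [P → . L C D] }  — shift
  I1: { [L → . b ; b], [L → . num ; (], [P → - . P C], [P → . - P C], [P → . ; ( num], [P → . L C D] }  — shift
  I2: { [P → ; . ( num] }  — shift
  I3: { [C' → C .] }  — accept
  I4: { [C → . P D L], [L → . b ; b], [L → . num ; (], [P → . - P C], [P → . ; ( num], [P → . L C D], [P → L . C D] }  — shift
  I5: { [C → P . D L], [D → . ( D], [D → . ( P] }  — shift
  I6: { [L → b . ; b] }  — shift
  I7: { [L → num . ; (] }  — shift
  I8: { [L → num ; . (] }  — shift
  I9: { [L → num ; ( .] }  — reduce
  I10: { [L → b ; . b] }  — shift
  I11: { [L → b ; b .] }  — reduce
  I12: { [D → ( . D], [D → ( . P], [D → . ( D], [D → . ( P], [L → . b ; b], [L → . num ; (], [P → . - P C], [P → . ; ( num], [P → . L C D] }  — shift
  I13: { [C → P D . L], [L → . b ; b], [L → . num ; (] }  — shift
  I14: { [C → P D L .] }  — reduce
  I15: { [D → ( D .] }  — reduce
  I16: { [D → ( P .] }  — reduce
  I17: { [D → . ( D], [D → . ( P], [P → L C . D] }  — shift
  I18: { [P → L C D .] }  — reduce
  I19: { [P → ; ( . num] }  — shift
  I20: { [P → ; ( num .] }  — reduce
  I21: { [C → . P D L], [L → . b ; b], [L → . num ; (], [P → - P . C], [P → . - P C], [P → . ; ( num], [P → . L C D] }  — shift
  I22: { [P → - P C .] }  — reduce

No state contains both a complete item and a shift item.

Answer: No shift-reduce conflicts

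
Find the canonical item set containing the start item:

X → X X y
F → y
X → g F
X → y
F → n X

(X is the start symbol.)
{ [X → . X X y], [X → . g F], [X → . y], [X' → . X] }

First, augment the grammar with X' → X
I₀ = CLOSURE({ [X' → . X] }):
  [X' → . X] has the dot before X: add [X → . X X y], [X → . g F], [X → . y]
No further items can be added.

I₀ = { [X → . X X y], [X → . g F], [X → . y], [X' → . X] }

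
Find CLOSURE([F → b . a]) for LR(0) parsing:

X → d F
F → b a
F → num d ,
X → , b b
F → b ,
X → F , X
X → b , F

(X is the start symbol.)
{ [F → b . a] }

Start with: [F → b . a]
The dot precedes the terminal a, so nothing is added.

CLOSURE = { [F → b . a] }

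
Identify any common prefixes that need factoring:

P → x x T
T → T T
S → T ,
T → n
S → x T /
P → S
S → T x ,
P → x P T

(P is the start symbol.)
Left-factoring is needed when two productions for the same non-terminal
share a common prefix on the right-hand side.

Productions for P:
  P → x x T
  P → S
  P → x P T
Productions for T:
  T → T T
  T → n
Productions for S:
  S → T ,
  S → x T /
  S → T x ,

Found common prefix 'x' in productions for P
Found common prefix 'T' in productions for S

Answer: Yes, P has productions with common prefix 'x'; S has productions with common prefix 'T'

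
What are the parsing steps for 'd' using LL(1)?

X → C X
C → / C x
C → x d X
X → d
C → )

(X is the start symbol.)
LL(1) parsing maintains a stack (initially the start symbol over $) and the input. At each step: if the stack top is a terminal, match it against the current input token; if it is a non-terminal N, replace it with the RHS of M[N, lookahead] (the unique production whose predict set contains the lookahead).

Stack is shown with the top on the left.

Stack  Input  Action
--------------------
X $    d $    output X → d
d $    d $    match 'd'
$      $      accept

The string is accepted.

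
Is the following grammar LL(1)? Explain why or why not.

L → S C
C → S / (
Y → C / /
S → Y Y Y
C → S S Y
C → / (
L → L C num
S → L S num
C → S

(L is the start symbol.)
No. Predict set conflict for L: { '/' }

A grammar is LL(1) if for each non-terminal N with multiple productions, the predict sets of those productions are pairwise disjoint, where PREDICT(N → α) = (FIRST(α) \ {ε}) ∪ (FOLLOW(N) if α ⇒* ε).

Relevant sets:
  FIRST(S) = { '/' }
  FIRST(L) = { '/' }
  FIRST(Y) = { '/' }

For L:
  PREDICT(L → S C) = { '/' }
  PREDICT(L → L C num) = { '/' }
For C:
  PREDICT(C → S '/' '(') = { '/' }
  PREDICT(C → S S Y) = { '/' }
  PREDICT(C → '/' '(') = { '/' }
  PREDICT(C → S) = { '/' }
For S:
  PREDICT(S → Y Y Y) = { '/' }
  PREDICT(S → L S num) = { '/' }
Y has a single production, so nothing to check there.

Conflict found: Predict set conflict for L: { '/' }
The grammar is NOT LL(1).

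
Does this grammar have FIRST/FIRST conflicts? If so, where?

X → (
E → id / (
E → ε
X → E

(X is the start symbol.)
A FIRST/FIRST conflict occurs when two productions N → α and N → β for the same non-terminal have FIRST(α) ∩ FIRST(β) ≠ ∅ (with ε ∈ FIRST of a nullable right-hand side, so two nullable alternatives also conflict).

FIRST sets of the non-terminals at (or reachable through a nullable prefix from) the front of some alternative:
  FIRST(E) = { 'id', ε }

Productions for X:
  X → (: FIRST = { '(' }
  X → E: FIRST = { 'id', ε }
Productions for E:
  E → id / (: FIRST = { 'id' }
  E → ε: FIRST = { ε }

All alternatives of each non-terminal have pairwise disjoint FIRST sets.

Answer: No FIRST/FIRST conflicts.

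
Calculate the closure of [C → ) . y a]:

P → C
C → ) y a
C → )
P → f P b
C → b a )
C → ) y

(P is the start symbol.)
Start with: [C → ) . y a]
The dot precedes the terminal y, so nothing is added.

CLOSURE = { [C → ) . y a] }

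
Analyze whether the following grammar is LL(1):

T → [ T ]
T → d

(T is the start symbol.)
For T:
  PREDICT(T → '[' T ']') = { '[' }
  PREDICT(T → d) = { 'd' }

All predict sets are disjoint. The grammar IS LL(1).

Answer: Yes, the grammar is LL(1).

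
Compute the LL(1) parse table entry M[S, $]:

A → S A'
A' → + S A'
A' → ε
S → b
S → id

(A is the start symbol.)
Empty (error entry)

To find M[S, $], we find productions for S where $ is in the predict set (PREDICT(N → α) = (FIRST(α) \ {ε}) ∪ (FOLLOW(N) if α ⇒* ε)).

S → b: PREDICT = { 'b' }
S → id: PREDICT = { 'id' }

M[S, $] is empty (no production applies)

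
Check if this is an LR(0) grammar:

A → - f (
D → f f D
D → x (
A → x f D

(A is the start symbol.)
Yes, the grammar is LR(0)

Augment with A' → A and build the canonical LR(0) collection (I0 = CLOSURE({[A' → . A]}), then GOTO on every symbol after a dot until no new states appear). It has 13 states:
  I0: { [A → . - f (], [A → . x f D], [A' → . A] }  — shift
  I1: { [A → - . f (] }  — shift
  I2: { [A' → A .] }  — accept
  I3: { [A → x . f D] }  — shift
  I4: { [A → x f . D], [D → . f f D], [D → . x (] }  — shift
  I5: { [A → x f D .] }  — reduce
  I6: { [D → f . f D] }  — shift
  I7: { [D → x . (] }  — shift
  I8: { [D → x ( .] }  — reduce
  I9: { [D → . f f D], [D → . x (], [D → f f . D] }  — shift
  I10: { [D → f f D .] }  — reduce
  I11: { [A → - f . (] }  — shift
  I12: { [A → - f ( .] }  — reduce

Every state is either a pure shift/goto state or contains exactly one complete item and nothing to shift — no conflicts. The grammar is LR(0).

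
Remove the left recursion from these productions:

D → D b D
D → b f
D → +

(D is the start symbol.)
D → b f D'
D → + D'
D' → b D D'
D' → ε

D is directly left-recursive. The standard transformation for
  A → A α₁ | ... | A α_m | β₁ | ... | β_n
is
  A  → β₁ A' | ... | β_n A'
  A' → α₁ A' | ... | α_m A' | ε

D → b f becomes D → b f D'
D → + becomes D → + D'
D → D b D becomes D' → b D D'
Add D' → ε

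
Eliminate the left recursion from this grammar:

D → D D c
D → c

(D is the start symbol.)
D → c D'
D' → D c D'
D' → ε

D is directly left-recursive. The standard transformation for
  A → A α₁ | ... | A α_m | β₁ | ... | β_n
is
  A  → β₁ A' | ... | β_n A'
  A' → α₁ A' | ... | α_m A' | ε

D → c becomes D → c D'
D → D D c becomes D' → D c D'
Add D' → ε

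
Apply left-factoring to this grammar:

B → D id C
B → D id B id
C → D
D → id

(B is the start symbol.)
B → D id B'
B' → C
B' → B id
C → D
D → id

Left-factoring transforms A → αβ₁ | αβ₂ into A → αA' and A' → β₁ | β₂
(α is the longest common prefix among the alternatives). Repeat until
no nonterminal has two alternatives with a common prefix.

Round 1: B has alternatives sharing prefix 'D id'. Introduce B': B → D id B'
  Add: B' → C
  Add: B' → B id

No remaining common prefixes — done.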